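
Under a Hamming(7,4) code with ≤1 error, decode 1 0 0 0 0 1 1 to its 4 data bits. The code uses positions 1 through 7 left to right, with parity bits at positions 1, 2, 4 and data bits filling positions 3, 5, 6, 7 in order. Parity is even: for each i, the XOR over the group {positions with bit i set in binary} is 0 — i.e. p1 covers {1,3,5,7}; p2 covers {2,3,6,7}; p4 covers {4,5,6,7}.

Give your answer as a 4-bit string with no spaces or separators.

s1 (pos 1,3,5,7): 1⊕0⊕0⊕1 = 0
s2 (pos 2,3,6,7): 0⊕0⊕1⊕1 = 0
s4 (pos 4,5,6,7): 0⊕0⊕1⊕1 = 0
Syndrome s4…s1 = 000 → no error.
Read data bits from positions 3,5,6,7: 0011

0011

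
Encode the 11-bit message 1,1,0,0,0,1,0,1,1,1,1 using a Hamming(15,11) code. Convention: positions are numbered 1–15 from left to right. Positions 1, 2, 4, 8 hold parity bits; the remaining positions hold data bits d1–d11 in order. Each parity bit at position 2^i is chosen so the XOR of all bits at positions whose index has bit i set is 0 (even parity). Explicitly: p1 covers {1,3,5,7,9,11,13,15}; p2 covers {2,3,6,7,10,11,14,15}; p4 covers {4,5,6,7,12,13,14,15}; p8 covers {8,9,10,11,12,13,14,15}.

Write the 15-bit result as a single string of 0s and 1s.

001110010101111

Place data at non-parity positions: p1 p2 1 p4 1 0 0 p8 0 1 0 1 1 1 1
p1 (pos 1,3,5,7,9,11,13,15): XOR of data positions = 1⊕1⊕0⊕0⊕0⊕1⊕1 = 0
p2 (pos 2,3,6,7,10,11,14,15): XOR of data positions = 1⊕0⊕0⊕1⊕0⊕1⊕1 = 0
p4 (pos 4,5,6,7,12,13,14,15): XOR of data positions = 1⊕0⊕0⊕1⊕1⊕1⊕1 = 1
p8 (pos 8,9,10,11,12,13,14,15): XOR of data positions = 0⊕1⊕0⊕1⊕1⊕1⊕1 = 1
Codeword: 001110010101111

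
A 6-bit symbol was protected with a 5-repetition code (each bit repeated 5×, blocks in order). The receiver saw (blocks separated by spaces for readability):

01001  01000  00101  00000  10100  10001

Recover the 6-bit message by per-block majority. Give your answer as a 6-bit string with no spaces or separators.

Block 1 (01001): 2 ones → 0
Block 2 (01000): 1 one → 0
Block 3 (00101): 2 ones → 0
Block 4 (00000): 0 ones → 0
Block 5 (10100): 2 ones → 0
Block 6 (10001): 2 ones → 0

000000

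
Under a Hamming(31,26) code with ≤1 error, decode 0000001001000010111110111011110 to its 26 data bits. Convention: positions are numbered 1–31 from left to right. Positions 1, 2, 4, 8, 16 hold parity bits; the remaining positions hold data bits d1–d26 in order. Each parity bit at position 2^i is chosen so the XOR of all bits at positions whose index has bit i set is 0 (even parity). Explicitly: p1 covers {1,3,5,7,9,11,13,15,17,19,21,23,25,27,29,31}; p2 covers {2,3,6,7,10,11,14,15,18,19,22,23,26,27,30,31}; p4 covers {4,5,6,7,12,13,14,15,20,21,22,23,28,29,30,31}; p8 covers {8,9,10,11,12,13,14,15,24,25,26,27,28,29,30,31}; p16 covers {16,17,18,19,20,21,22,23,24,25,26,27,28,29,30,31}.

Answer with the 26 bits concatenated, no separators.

s1 (pos 1,3,5,7,9,11,13,15,17,19,21,23,25,27,29,31): 0⊕0⊕0⊕1⊕0⊕0⊕0⊕1⊕1⊕1⊕1⊕1⊕1⊕1⊕1⊕0 = 1
s2 (pos 2,3,6,7,10,11,14,15,18,19,22,23,26,27,30,31): 0⊕0⊕0⊕1⊕1⊕0⊕0⊕1⊕1⊕1⊕0⊕1⊕0⊕1⊕1⊕0 = 0
s4 (pos 4,5,6,7,12,13,14,15,20,21,22,23,28,29,30,31): 0⊕0⊕0⊕1⊕0⊕0⊕0⊕1⊕1⊕1⊕0⊕1⊕1⊕1⊕1⊕0 = 0
s8 (pos 8,9,10,11,12,13,14,15,24,25,26,27,28,29,30,31): 0⊕0⊕1⊕0⊕0⊕0⊕0⊕1⊕1⊕1⊕0⊕1⊕1⊕1⊕1⊕0 = 0
s16 (pos 16,17,18,19,20,21,22,23,24,25,26,27,28,29,30,31): 0⊕1⊕1⊕1⊕1⊕1⊕0⊕1⊕1⊕1⊕0⊕1⊕1⊕1⊕1⊕0 = 0
Syndrome s16…s1 = 00001 → error at position 1.
Flip position 1: 0000001001000010111110111011110 → 1000001001000010111110111011110
Read data bits from positions 3,5,6,7,9,10,11,12,13,14,15,17,18,19,20,21,22,23,24,25,26,27,28,29,30,31: 00010100001111110111011110

00010100001111110111011110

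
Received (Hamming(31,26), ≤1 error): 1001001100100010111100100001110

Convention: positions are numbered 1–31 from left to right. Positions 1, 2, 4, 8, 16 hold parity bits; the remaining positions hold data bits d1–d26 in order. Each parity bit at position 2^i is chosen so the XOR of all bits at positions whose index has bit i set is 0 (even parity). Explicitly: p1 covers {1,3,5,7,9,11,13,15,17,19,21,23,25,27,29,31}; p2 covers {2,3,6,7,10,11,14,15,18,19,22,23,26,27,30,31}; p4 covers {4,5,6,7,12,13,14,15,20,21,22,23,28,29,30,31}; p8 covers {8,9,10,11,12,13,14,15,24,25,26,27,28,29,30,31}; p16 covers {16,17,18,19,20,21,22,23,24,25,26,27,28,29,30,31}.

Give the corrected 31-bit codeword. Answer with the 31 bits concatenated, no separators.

1101001100100010111100100001110

s1 (pos 1,3,5,7,9,11,13,15,17,19,21,23,25,27,29,31): 1⊕0⊕0⊕1⊕0⊕1⊕0⊕1⊕1⊕1⊕0⊕1⊕0⊕0⊕1⊕0 = 0
s2 (pos 2,3,6,7,10,11,14,15,18,19,22,23,26,27,30,31): 0⊕0⊕0⊕1⊕0⊕1⊕0⊕1⊕1⊕1⊕0⊕1⊕0⊕0⊕1⊕0 = 1
s4 (pos 4,5,6,7,12,13,14,15,20,21,22,23,28,29,30,31): 1⊕0⊕0⊕1⊕0⊕0⊕0⊕1⊕1⊕0⊕0⊕1⊕1⊕1⊕1⊕0 = 0
s8 (pos 8,9,10,11,12,13,14,15,24,25,26,27,28,29,30,31): 1⊕0⊕0⊕1⊕0⊕0⊕0⊕1⊕0⊕0⊕0⊕0⊕1⊕1⊕1⊕0 = 0
s16 (pos 16,17,18,19,20,21,22,23,24,25,26,27,28,29,30,31): 0⊕1⊕1⊕1⊕1⊕0⊕0⊕1⊕0⊕0⊕0⊕0⊕1⊕1⊕1⊕0 = 0
Syndrome s16…s1 = 00010 → error at position 2.
Flip position 2: 1001001100100010111100100001110 → 1101001100100010111100100001110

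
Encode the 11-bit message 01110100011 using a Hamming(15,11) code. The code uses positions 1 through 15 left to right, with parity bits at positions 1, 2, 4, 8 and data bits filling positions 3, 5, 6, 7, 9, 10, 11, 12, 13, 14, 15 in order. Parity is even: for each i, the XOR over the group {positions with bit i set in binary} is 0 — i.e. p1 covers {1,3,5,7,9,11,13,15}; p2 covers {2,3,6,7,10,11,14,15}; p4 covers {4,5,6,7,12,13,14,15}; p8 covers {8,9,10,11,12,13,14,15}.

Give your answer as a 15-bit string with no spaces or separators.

110111110100011

Place data at non-parity positions: p1 p2 0 p4 1 1 1 p8 0 1 0 0 0 1 1
p1 (pos 1,3,5,7,9,11,13,15): XOR of data positions = 0⊕1⊕1⊕0⊕0⊕0⊕1 = 1
p2 (pos 2,3,6,7,10,11,14,15): XOR of data positions = 0⊕1⊕1⊕1⊕0⊕1⊕1 = 1
p4 (pos 4,5,6,7,12,13,14,15): XOR of data positions = 1⊕1⊕1⊕0⊕0⊕1⊕1 = 1
p8 (pos 8,9,10,11,12,13,14,15): XOR of data positions = 0⊕1⊕0⊕0⊕0⊕1⊕1 = 1
Codeword: 110111110100011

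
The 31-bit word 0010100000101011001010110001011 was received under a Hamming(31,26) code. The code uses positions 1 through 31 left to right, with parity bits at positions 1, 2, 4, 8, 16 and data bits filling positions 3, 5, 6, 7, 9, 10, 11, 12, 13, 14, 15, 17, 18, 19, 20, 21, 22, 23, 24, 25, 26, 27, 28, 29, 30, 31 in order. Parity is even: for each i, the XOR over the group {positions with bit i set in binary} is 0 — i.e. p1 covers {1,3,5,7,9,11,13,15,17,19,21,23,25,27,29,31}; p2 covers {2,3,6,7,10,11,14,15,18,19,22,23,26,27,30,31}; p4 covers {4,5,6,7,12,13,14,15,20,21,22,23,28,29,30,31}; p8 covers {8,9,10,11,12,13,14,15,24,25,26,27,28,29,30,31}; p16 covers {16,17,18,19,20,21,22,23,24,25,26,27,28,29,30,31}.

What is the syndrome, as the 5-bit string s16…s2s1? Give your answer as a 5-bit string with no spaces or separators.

s1 (pos 1,3,5,7,9,11,13,15,17,19,21,23,25,27,29,31): 0⊕1⊕1⊕0⊕0⊕1⊕1⊕1⊕0⊕1⊕1⊕1⊕0⊕0⊕0⊕1 = 1
s2 (pos 2,3,6,7,10,11,14,15,18,19,22,23,26,27,30,31): 0⊕1⊕0⊕0⊕0⊕1⊕0⊕1⊕0⊕1⊕0⊕1⊕0⊕0⊕1⊕1 = 1
s4 (pos 4,5,6,7,12,13,14,15,20,21,22,23,28,29,30,31): 0⊕1⊕0⊕0⊕0⊕1⊕0⊕1⊕0⊕1⊕0⊕1⊕1⊕0⊕1⊕1 = 0
s8 (pos 8,9,10,11,12,13,14,15,24,25,26,27,28,29,30,31): 0⊕0⊕0⊕1⊕0⊕1⊕0⊕1⊕1⊕0⊕0⊕0⊕1⊕0⊕1⊕1 = 1
s16 (pos 16,17,18,19,20,21,22,23,24,25,26,27,28,29,30,31): 1⊕0⊕0⊕1⊕0⊕1⊕0⊕1⊕1⊕0⊕0⊕0⊕1⊕0⊕1⊕1 = 0
Syndrome s16…s1 = 01011 → error at position 11.

01011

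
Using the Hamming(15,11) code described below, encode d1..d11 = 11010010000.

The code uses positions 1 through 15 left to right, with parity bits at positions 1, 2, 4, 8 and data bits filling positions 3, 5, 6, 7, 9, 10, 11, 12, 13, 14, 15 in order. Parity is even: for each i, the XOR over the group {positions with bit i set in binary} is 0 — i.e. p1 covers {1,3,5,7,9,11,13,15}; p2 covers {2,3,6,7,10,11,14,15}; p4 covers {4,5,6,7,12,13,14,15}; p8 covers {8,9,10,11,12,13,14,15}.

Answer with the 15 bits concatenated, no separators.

011010110010000

Place data at non-parity positions: p1 p2 1 p4 1 0 1 p8 0 0 1 0 0 0 0
p1 (pos 1,3,5,7,9,11,13,15): XOR of data positions = 1⊕1⊕1⊕0⊕1⊕0⊕0 = 0
p2 (pos 2,3,6,7,10,11,14,15): XOR of data positions = 1⊕0⊕1⊕0⊕1⊕0⊕0 = 1
p4 (pos 4,5,6,7,12,13,14,15): XOR of data positions = 1⊕0⊕1⊕0⊕0⊕0⊕0 = 0
p8 (pos 8,9,10,11,12,13,14,15): XOR of data positions = 0⊕0⊕1⊕0⊕0⊕0⊕0 = 1
Codeword: 011010110010000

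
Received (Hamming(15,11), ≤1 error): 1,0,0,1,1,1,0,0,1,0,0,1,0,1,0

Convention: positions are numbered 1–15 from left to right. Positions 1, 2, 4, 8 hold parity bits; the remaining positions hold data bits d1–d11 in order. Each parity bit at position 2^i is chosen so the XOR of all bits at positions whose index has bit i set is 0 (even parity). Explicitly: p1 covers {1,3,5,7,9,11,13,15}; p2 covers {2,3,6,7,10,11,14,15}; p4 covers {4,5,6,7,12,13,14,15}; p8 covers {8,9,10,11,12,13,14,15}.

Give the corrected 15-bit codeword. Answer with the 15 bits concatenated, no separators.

100111001001110

s1 (pos 1,3,5,7,9,11,13,15): 1⊕0⊕1⊕0⊕1⊕0⊕0⊕0 = 1
s2 (pos 2,3,6,7,10,11,14,15): 0⊕0⊕1⊕0⊕0⊕0⊕1⊕0 = 0
s4 (pos 4,5,6,7,12,13,14,15): 1⊕1⊕1⊕0⊕1⊕0⊕1⊕0 = 1
s8 (pos 8,9,10,11,12,13,14,15): 0⊕1⊕0⊕0⊕1⊕0⊕1⊕0 = 1
Syndrome s8…s1 = 1101 → error at position 13.
Flip position 13: 100111001001010 → 100111001001110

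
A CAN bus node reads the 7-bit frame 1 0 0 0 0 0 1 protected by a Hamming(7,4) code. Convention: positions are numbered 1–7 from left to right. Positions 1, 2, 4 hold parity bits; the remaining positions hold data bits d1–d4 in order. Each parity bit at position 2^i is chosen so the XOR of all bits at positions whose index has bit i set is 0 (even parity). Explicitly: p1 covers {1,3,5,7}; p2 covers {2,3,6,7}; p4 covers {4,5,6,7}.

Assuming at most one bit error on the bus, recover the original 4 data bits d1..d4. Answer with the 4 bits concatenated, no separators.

0011

s1 (pos 1,3,5,7): 1⊕0⊕0⊕1 = 0
s2 (pos 2,3,6,7): 0⊕0⊕0⊕1 = 1
s4 (pos 4,5,6,7): 0⊕0⊕0⊕1 = 1
Syndrome s4…s1 = 110 → error at position 6.
Flip position 6: 1000001 → 1000011
Read data bits from positions 3,5,6,7: 0011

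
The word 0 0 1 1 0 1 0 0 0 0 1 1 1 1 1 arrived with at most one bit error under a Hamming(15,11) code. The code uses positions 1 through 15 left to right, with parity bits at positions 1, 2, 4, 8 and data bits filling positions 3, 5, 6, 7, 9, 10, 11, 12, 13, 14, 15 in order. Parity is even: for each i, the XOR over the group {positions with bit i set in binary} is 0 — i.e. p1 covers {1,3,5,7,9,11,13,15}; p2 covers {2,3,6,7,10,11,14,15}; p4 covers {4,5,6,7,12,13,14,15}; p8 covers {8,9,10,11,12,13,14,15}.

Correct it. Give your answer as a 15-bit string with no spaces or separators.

s1 (pos 1,3,5,7,9,11,13,15): 0⊕1⊕0⊕0⊕0⊕1⊕1⊕1 = 0
s2 (pos 2,3,6,7,10,11,14,15): 0⊕1⊕1⊕0⊕0⊕1⊕1⊕1 = 1
s4 (pos 4,5,6,7,12,13,14,15): 1⊕0⊕1⊕0⊕1⊕1⊕1⊕1 = 0
s8 (pos 8,9,10,11,12,13,14,15): 0⊕0⊕0⊕1⊕1⊕1⊕1⊕1 = 1
Syndrome s8…s1 = 1010 → error at position 10.
Flip position 10: 001101000011111 → 001101000111111

001101000111111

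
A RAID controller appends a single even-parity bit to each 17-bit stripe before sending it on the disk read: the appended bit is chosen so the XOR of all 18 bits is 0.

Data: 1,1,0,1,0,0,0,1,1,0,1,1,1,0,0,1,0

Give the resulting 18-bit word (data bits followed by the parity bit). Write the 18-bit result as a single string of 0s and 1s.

XOR of the 17 data bits: 1⊕1⊕0⊕1⊕0⊕0⊕0⊕1⊕1⊕0⊕1⊕1⊕1⊕0⊕0⊕1⊕0 = 1
Parity bit = 1 (so all 18 bits XOR to 0).

110100011011100101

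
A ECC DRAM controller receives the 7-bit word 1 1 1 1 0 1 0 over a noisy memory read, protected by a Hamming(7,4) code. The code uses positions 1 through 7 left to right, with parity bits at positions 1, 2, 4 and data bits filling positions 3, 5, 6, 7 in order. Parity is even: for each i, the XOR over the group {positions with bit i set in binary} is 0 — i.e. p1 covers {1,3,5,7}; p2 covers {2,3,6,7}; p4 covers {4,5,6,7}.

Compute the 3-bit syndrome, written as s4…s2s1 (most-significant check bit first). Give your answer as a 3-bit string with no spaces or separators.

s1 (pos 1,3,5,7): 1⊕1⊕0⊕0 = 0
s2 (pos 2,3,6,7): 1⊕1⊕1⊕0 = 1
s4 (pos 4,5,6,7): 1⊕0⊕1⊕0 = 0
Syndrome s4…s1 = 010 → error at position 2.

010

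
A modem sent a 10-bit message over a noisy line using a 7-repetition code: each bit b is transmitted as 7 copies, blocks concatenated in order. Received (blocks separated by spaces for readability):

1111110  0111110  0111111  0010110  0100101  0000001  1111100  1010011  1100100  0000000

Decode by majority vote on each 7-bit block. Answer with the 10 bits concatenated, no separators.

1110001100

Block 1 (1111110): 6 ones → 1
Block 2 (0111110): 5 ones → 1
Block 3 (0111111): 6 ones → 1
Block 4 (0010110): 3 ones → 0
Block 5 (0100101): 3 ones → 0
Block 6 (0000001): 1 one → 0
Block 7 (1111100): 5 ones → 1
Block 8 (1010011): 4 ones → 1
Block 9 (1100100): 3 ones → 0
Block 10 (0000000): 0 ones → 0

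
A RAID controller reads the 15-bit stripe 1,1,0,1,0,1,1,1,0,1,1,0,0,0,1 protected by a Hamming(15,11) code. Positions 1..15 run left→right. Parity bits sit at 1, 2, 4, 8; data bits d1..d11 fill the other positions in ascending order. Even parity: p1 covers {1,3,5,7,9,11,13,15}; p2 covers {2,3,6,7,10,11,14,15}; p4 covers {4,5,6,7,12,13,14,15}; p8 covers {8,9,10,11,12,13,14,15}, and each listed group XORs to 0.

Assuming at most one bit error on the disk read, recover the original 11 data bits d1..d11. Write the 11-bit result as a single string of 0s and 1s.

s1 (pos 1,3,5,7,9,11,13,15): 1⊕0⊕0⊕1⊕0⊕1⊕0⊕1 = 0
s2 (pos 2,3,6,7,10,11,14,15): 1⊕0⊕1⊕1⊕1⊕1⊕0⊕1 = 0
s4 (pos 4,5,6,7,12,13,14,15): 1⊕0⊕1⊕1⊕0⊕0⊕0⊕1 = 0
s8 (pos 8,9,10,11,12,13,14,15): 1⊕0⊕1⊕1⊕0⊕0⊕0⊕1 = 0
Syndrome s8…s1 = 0000 → no error.
Read data bits from positions 3,5,6,7,9,10,11,12,13,14,15: 00110110001

00110110001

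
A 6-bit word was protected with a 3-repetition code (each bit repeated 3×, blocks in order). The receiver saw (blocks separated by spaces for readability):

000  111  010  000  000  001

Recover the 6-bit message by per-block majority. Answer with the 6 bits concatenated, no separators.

010000

Block 1 (000): 0 ones → 0
Block 2 (111): 3 ones → 1
Block 3 (010): 1 one → 0
Block 4 (000): 0 ones → 0
Block 5 (000): 0 ones → 0
Block 6 (001): 1 one → 0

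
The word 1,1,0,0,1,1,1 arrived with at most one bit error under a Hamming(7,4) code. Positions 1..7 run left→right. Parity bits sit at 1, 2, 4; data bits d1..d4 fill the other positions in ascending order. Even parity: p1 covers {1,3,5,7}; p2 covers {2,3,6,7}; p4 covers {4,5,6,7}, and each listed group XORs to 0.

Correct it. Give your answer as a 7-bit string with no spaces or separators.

s1 (pos 1,3,5,7): 1⊕0⊕1⊕1 = 1
s2 (pos 2,3,6,7): 1⊕0⊕1⊕1 = 1
s4 (pos 4,5,6,7): 0⊕1⊕1⊕1 = 1
Syndrome s4…s1 = 111 → error at position 7.
Flip position 7: 1100111 → 1100110

1100110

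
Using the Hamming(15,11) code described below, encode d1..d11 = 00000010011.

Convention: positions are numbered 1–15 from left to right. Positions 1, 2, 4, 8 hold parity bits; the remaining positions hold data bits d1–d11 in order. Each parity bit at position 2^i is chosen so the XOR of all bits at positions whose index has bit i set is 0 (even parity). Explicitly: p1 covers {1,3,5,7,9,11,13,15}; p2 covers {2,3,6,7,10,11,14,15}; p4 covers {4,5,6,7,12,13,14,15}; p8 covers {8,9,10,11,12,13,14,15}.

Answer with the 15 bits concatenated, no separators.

Place data at non-parity positions: p1 p2 0 p4 0 0 0 p8 0 0 1 0 0 1 1
p1 (pos 1,3,5,7,9,11,13,15): XOR of data positions = 0⊕0⊕0⊕0⊕1⊕0⊕1 = 0
p2 (pos 2,3,6,7,10,11,14,15): XOR of data positions = 0⊕0⊕0⊕0⊕1⊕1⊕1 = 1
p4 (pos 4,5,6,7,12,13,14,15): XOR of data positions = 0⊕0⊕0⊕0⊕0⊕1⊕1 = 0
p8 (pos 8,9,10,11,12,13,14,15): XOR of data positions = 0⊕0⊕1⊕0⊕0⊕1⊕1 = 1
Codeword: 010000010010011

010000010010011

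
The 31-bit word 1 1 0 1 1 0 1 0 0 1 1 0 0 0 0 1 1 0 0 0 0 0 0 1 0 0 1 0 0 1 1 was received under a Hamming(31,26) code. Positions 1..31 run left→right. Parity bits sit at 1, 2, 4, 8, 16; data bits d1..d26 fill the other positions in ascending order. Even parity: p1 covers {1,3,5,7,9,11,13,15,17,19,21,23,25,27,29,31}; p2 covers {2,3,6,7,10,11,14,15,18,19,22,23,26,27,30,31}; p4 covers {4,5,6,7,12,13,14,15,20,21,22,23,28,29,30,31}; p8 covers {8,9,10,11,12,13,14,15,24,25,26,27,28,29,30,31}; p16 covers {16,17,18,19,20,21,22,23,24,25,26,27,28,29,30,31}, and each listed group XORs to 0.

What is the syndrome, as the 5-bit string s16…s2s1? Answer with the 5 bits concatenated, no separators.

00111

s1 (pos 1,3,5,7,9,11,13,15,17,19,21,23,25,27,29,31): 1⊕0⊕1⊕1⊕0⊕1⊕0⊕0⊕1⊕0⊕0⊕0⊕0⊕1⊕0⊕1 = 1
s2 (pos 2,3,6,7,10,11,14,15,18,19,22,23,26,27,30,31): 1⊕0⊕0⊕1⊕1⊕1⊕0⊕0⊕0⊕0⊕0⊕0⊕0⊕1⊕1⊕1 = 1
s4 (pos 4,5,6,7,12,13,14,15,20,21,22,23,28,29,30,31): 1⊕1⊕0⊕1⊕0⊕0⊕0⊕0⊕0⊕0⊕0⊕0⊕0⊕0⊕1⊕1 = 1
s8 (pos 8,9,10,11,12,13,14,15,24,25,26,27,28,29,30,31): 0⊕0⊕1⊕1⊕0⊕0⊕0⊕0⊕1⊕0⊕0⊕1⊕0⊕0⊕1⊕1 = 0
s16 (pos 16,17,18,19,20,21,22,23,24,25,26,27,28,29,30,31): 1⊕1⊕0⊕0⊕0⊕0⊕0⊕0⊕1⊕0⊕0⊕1⊕0⊕0⊕1⊕1 = 0
Syndrome s16…s1 = 00111 → error at position 7.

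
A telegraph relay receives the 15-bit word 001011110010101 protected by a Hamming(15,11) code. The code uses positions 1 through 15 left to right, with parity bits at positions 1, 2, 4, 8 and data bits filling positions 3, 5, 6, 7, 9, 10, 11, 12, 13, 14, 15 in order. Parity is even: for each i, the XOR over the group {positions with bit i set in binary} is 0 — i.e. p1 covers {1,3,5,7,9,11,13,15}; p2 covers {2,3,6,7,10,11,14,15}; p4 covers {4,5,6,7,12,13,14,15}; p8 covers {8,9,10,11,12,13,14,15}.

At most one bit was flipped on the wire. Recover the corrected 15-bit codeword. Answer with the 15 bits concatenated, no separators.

001010110010101

s1 (pos 1,3,5,7,9,11,13,15): 0⊕1⊕1⊕1⊕0⊕1⊕1⊕1 = 0
s2 (pos 2,3,6,7,10,11,14,15): 0⊕1⊕1⊕1⊕0⊕1⊕0⊕1 = 1
s4 (pos 4,5,6,7,12,13,14,15): 0⊕1⊕1⊕1⊕0⊕1⊕0⊕1 = 1
s8 (pos 8,9,10,11,12,13,14,15): 1⊕0⊕0⊕1⊕0⊕1⊕0⊕1 = 0
Syndrome s8…s1 = 0110 → error at position 6.
Flip position 6: 001011110010101 → 001010110010101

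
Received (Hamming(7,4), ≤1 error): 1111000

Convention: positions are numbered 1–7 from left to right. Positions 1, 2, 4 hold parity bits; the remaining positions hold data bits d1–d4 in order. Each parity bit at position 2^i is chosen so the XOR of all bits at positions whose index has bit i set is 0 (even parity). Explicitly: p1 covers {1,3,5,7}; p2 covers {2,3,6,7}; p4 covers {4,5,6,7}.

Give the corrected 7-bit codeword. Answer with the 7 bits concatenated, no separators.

s1 (pos 1,3,5,7): 1⊕1⊕0⊕0 = 0
s2 (pos 2,3,6,7): 1⊕1⊕0⊕0 = 0
s4 (pos 4,5,6,7): 1⊕0⊕0⊕0 = 1
Syndrome s4…s1 = 100 → error at position 4.
Flip position 4: 1111000 → 1110000

1110000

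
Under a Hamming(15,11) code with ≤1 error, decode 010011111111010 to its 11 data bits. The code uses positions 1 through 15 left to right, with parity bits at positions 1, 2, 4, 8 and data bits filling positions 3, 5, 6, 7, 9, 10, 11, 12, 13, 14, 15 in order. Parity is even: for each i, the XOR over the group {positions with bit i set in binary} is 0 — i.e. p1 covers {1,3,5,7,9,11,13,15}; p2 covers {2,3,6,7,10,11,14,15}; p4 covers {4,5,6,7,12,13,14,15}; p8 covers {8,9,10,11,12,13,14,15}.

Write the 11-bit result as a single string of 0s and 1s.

s1 (pos 1,3,5,7,9,11,13,15): 0⊕0⊕1⊕1⊕1⊕1⊕0⊕0 = 0
s2 (pos 2,3,6,7,10,11,14,15): 1⊕0⊕1⊕1⊕1⊕1⊕1⊕0 = 0
s4 (pos 4,5,6,7,12,13,14,15): 0⊕1⊕1⊕1⊕1⊕0⊕1⊕0 = 1
s8 (pos 8,9,10,11,12,13,14,15): 1⊕1⊕1⊕1⊕1⊕0⊕1⊕0 = 0
Syndrome s8…s1 = 0100 → error at position 4.
Flip position 4: 010011111111010 → 010111111111010
Read data bits from positions 3,5,6,7,9,10,11,12,13,14,15: 01111111010

01111111010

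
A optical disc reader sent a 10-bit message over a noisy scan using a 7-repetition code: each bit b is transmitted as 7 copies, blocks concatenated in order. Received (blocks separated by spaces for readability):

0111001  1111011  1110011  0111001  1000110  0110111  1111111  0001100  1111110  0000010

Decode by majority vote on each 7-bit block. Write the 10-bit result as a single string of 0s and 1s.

Block 1 (0111001): 4 ones → 1
Block 2 (1111011): 6 ones → 1
Block 3 (1110011): 5 ones → 1
Block 4 (0111001): 4 ones → 1
Block 5 (1000110): 3 ones → 0
Block 6 (0110111): 5 ones → 1
Block 7 (1111111): 7 ones → 1
Block 8 (0001100): 2 ones → 0
Block 9 (1111110): 6 ones → 1
Block 10 (0000010): 1 one → 0

1111011010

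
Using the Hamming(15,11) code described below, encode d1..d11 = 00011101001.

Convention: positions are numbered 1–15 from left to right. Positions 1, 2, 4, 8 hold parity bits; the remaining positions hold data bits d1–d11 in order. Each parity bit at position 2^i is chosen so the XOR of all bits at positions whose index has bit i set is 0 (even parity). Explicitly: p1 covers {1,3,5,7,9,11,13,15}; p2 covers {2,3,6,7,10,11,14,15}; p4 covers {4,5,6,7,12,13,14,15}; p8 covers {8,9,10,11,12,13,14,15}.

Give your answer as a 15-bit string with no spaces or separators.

Place data at non-parity positions: p1 p2 0 p4 0 0 1 p8 1 1 0 1 0 0 1
p1 (pos 1,3,5,7,9,11,13,15): XOR of data positions = 0⊕0⊕1⊕1⊕0⊕0⊕1 = 1
p2 (pos 2,3,6,7,10,11,14,15): XOR of data positions = 0⊕0⊕1⊕1⊕0⊕0⊕1 = 1
p4 (pos 4,5,6,7,12,13,14,15): XOR of data positions = 0⊕0⊕1⊕1⊕0⊕0⊕1 = 1
p8 (pos 8,9,10,11,12,13,14,15): XOR of data positions = 1⊕1⊕0⊕1⊕0⊕0⊕1 = 0
Codeword: 110100101101001

110100101101001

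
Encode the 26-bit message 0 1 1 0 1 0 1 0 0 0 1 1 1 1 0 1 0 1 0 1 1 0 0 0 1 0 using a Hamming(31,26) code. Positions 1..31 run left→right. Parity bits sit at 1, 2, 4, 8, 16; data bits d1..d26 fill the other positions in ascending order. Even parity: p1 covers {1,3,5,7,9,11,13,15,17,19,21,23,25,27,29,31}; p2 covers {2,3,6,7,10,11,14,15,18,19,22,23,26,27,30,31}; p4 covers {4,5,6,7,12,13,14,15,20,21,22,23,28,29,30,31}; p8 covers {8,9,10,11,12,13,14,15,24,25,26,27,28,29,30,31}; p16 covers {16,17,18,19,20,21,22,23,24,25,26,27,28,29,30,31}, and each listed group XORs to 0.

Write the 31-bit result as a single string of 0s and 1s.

Place data at non-parity positions: p1 p2 0 p4 1 1 0 p8 1 0 1 0 0 0 1 p16 1 1 1 0 1 0 1 0 1 1 0 0 0 1 0
p1 (pos 1,3,5,7,9,11,13,15,17,19,21,23,25,27,29,31): XOR of data positions = 0⊕1⊕0⊕1⊕1⊕0⊕1⊕1⊕1⊕1⊕1⊕1⊕0⊕0⊕0 = 1
p2 (pos 2,3,6,7,10,11,14,15,18,19,22,23,26,27,30,31): XOR of data positions = 0⊕1⊕0⊕0⊕1⊕0⊕1⊕1⊕1⊕0⊕1⊕1⊕0⊕1⊕0 = 0
p4 (pos 4,5,6,7,12,13,14,15,20,21,22,23,28,29,30,31): XOR of data positions = 1⊕1⊕0⊕0⊕0⊕0⊕1⊕0⊕1⊕0⊕1⊕0⊕0⊕1⊕0 = 0
p8 (pos 8,9,10,11,12,13,14,15,24,25,26,27,28,29,30,31): XOR of data positions = 1⊕0⊕1⊕0⊕0⊕0⊕1⊕0⊕1⊕1⊕0⊕0⊕0⊕1⊕0 = 0
p16 (pos 16,17,18,19,20,21,22,23,24,25,26,27,28,29,30,31): XOR of data positions = 1⊕1⊕1⊕0⊕1⊕0⊕1⊕0⊕1⊕1⊕0⊕0⊕0⊕1⊕0 = 0
Codeword: 1000110010100010111010101100010

1000110010100010111010101100010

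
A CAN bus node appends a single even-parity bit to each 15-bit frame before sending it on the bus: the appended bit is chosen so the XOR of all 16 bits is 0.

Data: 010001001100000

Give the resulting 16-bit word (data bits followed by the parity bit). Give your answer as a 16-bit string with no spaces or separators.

0100010011000000

XOR of the 15 data bits: 0⊕1⊕0⊕0⊕0⊕1⊕0⊕0⊕1⊕1⊕0⊕0⊕0⊕0⊕0 = 0
Parity bit = 0 (so all 16 bits XOR to 0).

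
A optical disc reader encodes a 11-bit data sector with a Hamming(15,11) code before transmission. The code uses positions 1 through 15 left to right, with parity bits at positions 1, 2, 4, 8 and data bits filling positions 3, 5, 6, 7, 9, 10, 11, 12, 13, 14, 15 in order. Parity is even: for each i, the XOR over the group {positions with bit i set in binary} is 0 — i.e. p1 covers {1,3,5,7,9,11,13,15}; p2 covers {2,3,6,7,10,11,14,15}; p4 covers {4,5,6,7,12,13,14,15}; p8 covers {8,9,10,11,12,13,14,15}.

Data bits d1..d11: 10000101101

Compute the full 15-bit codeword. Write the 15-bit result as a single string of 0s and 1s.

Place data at non-parity positions: p1 p2 1 p4 0 0 0 p8 0 1 0 1 1 0 1
p1 (pos 1,3,5,7,9,11,13,15): XOR of data positions = 1⊕0⊕0⊕0⊕0⊕1⊕1 = 1
p2 (pos 2,3,6,7,10,11,14,15): XOR of data positions = 1⊕0⊕0⊕1⊕0⊕0⊕1 = 1
p4 (pos 4,5,6,7,12,13,14,15): XOR of data positions = 0⊕0⊕0⊕1⊕1⊕0⊕1 = 1
p8 (pos 8,9,10,11,12,13,14,15): XOR of data positions = 0⊕1⊕0⊕1⊕1⊕0⊕1 = 0
Codeword: 111100000101101

111100000101101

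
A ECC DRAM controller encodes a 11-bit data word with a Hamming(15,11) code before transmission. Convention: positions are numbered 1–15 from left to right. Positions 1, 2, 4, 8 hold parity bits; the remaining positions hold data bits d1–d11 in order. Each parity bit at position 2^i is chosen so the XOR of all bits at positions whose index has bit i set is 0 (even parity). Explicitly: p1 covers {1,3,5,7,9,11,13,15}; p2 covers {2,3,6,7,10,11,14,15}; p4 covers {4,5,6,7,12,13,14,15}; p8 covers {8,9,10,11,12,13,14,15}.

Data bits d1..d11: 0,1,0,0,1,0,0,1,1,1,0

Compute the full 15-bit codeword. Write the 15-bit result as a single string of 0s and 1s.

Place data at non-parity positions: p1 p2 0 p4 1 0 0 p8 1 0 0 1 1 1 0
p1 (pos 1,3,5,7,9,11,13,15): XOR of data positions = 0⊕1⊕0⊕1⊕0⊕1⊕0 = 1
p2 (pos 2,3,6,7,10,11,14,15): XOR of data positions = 0⊕0⊕0⊕0⊕0⊕1⊕0 = 1
p4 (pos 4,5,6,7,12,13,14,15): XOR of data positions = 1⊕0⊕0⊕1⊕1⊕1⊕0 = 0
p8 (pos 8,9,10,11,12,13,14,15): XOR of data positions = 1⊕0⊕0⊕1⊕1⊕1⊕0 = 0
Codeword: 110010001001110

110010001001110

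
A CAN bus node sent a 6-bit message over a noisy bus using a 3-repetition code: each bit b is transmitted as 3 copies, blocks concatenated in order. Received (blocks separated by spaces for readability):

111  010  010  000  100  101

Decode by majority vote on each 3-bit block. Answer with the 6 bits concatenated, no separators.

100001

Block 1 (111): 3 ones → 1
Block 2 (010): 1 one → 0
Block 3 (010): 1 one → 0
Block 4 (000): 0 ones → 0
Block 5 (100): 1 one → 0
Block 6 (101): 2 ones → 1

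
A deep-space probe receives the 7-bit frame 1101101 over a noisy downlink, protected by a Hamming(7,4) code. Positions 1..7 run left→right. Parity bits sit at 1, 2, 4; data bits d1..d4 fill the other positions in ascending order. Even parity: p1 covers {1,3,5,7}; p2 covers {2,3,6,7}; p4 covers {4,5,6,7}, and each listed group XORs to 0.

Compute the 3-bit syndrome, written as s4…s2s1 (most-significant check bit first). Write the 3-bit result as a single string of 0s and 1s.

s1 (pos 1,3,5,7): 1⊕0⊕1⊕1 = 1
s2 (pos 2,3,6,7): 1⊕0⊕0⊕1 = 0
s4 (pos 4,5,6,7): 1⊕1⊕0⊕1 = 1
Syndrome s4…s1 = 101 → error at position 5.

101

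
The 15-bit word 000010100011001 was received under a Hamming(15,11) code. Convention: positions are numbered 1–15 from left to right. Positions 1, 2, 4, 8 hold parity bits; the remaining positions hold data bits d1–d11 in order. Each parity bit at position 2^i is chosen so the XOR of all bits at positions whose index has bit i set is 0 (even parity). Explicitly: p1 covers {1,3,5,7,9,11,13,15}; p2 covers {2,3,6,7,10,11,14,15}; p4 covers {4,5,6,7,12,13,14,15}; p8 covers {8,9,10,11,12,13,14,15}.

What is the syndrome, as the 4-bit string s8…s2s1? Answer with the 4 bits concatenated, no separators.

1010

s1 (pos 1,3,5,7,9,11,13,15): 0⊕0⊕1⊕1⊕0⊕1⊕0⊕1 = 0
s2 (pos 2,3,6,7,10,11,14,15): 0⊕0⊕0⊕1⊕0⊕1⊕0⊕1 = 1
s4 (pos 4,5,6,7,12,13,14,15): 0⊕1⊕0⊕1⊕1⊕0⊕0⊕1 = 0
s8 (pos 8,9,10,11,12,13,14,15): 0⊕0⊕0⊕1⊕1⊕0⊕0⊕1 = 1
Syndrome s8…s1 = 1010 → error at position 10.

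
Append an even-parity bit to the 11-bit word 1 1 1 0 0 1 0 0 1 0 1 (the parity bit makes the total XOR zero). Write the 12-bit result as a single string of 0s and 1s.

111001001010

XOR of the 11 data bits: 1⊕1⊕1⊕0⊕0⊕1⊕0⊕0⊕1⊕0⊕1 = 0
Parity bit = 0 (so all 12 bits XOR to 0).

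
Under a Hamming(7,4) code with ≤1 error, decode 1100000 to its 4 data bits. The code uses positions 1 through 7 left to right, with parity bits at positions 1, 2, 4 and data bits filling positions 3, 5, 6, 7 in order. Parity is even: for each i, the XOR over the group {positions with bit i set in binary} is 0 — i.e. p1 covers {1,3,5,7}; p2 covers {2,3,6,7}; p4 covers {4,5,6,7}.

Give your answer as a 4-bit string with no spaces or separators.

1000

s1 (pos 1,3,5,7): 1⊕0⊕0⊕0 = 1
s2 (pos 2,3,6,7): 1⊕0⊕0⊕0 = 1
s4 (pos 4,5,6,7): 0⊕0⊕0⊕0 = 0
Syndrome s4…s1 = 011 → error at position 3.
Flip position 3: 1100000 → 1110000
Read data bits from positions 3,5,6,7: 1000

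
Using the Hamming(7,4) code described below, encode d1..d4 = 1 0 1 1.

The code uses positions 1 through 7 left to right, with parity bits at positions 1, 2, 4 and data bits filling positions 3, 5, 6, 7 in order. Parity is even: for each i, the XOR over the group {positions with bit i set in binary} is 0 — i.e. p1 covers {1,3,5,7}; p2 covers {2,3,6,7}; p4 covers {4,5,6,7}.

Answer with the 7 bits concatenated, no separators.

Place data at non-parity positions: p1 p2 1 p4 0 1 1
p1 (pos 1,3,5,7): XOR of data positions = 1⊕0⊕1 = 0
p2 (pos 2,3,6,7): XOR of data positions = 1⊕1⊕1 = 1
p4 (pos 4,5,6,7): XOR of data positions = 0⊕1⊕1 = 0
Codeword: 0110011

0110011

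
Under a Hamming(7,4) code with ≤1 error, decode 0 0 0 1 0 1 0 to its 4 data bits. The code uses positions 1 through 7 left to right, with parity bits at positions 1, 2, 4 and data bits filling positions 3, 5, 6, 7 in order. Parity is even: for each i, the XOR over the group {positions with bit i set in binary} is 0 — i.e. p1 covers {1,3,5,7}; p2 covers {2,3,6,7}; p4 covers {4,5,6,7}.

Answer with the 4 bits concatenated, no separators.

0010

s1 (pos 1,3,5,7): 0⊕0⊕0⊕0 = 0
s2 (pos 2,3,6,7): 0⊕0⊕1⊕0 = 1
s4 (pos 4,5,6,7): 1⊕0⊕1⊕0 = 0
Syndrome s4…s1 = 010 → error at position 2.
Flip position 2: 0001010 → 0101010
Read data bits from positions 3,5,6,7: 0010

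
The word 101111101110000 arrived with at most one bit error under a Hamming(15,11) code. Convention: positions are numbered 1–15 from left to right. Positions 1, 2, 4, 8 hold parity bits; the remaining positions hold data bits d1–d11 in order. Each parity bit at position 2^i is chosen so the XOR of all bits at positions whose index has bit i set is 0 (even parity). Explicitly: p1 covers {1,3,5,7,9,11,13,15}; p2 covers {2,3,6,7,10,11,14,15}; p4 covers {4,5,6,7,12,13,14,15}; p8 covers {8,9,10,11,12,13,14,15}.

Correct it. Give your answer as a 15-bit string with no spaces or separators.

101111101010000

s1 (pos 1,3,5,7,9,11,13,15): 1⊕1⊕1⊕1⊕1⊕1⊕0⊕0 = 0
s2 (pos 2,3,6,7,10,11,14,15): 0⊕1⊕1⊕1⊕1⊕1⊕0⊕0 = 1
s4 (pos 4,5,6,7,12,13,14,15): 1⊕1⊕1⊕1⊕0⊕0⊕0⊕0 = 0
s8 (pos 8,9,10,11,12,13,14,15): 0⊕1⊕1⊕1⊕0⊕0⊕0⊕0 = 1
Syndrome s8…s1 = 1010 → error at position 10.
Flip position 10: 101111101110000 → 101111101010000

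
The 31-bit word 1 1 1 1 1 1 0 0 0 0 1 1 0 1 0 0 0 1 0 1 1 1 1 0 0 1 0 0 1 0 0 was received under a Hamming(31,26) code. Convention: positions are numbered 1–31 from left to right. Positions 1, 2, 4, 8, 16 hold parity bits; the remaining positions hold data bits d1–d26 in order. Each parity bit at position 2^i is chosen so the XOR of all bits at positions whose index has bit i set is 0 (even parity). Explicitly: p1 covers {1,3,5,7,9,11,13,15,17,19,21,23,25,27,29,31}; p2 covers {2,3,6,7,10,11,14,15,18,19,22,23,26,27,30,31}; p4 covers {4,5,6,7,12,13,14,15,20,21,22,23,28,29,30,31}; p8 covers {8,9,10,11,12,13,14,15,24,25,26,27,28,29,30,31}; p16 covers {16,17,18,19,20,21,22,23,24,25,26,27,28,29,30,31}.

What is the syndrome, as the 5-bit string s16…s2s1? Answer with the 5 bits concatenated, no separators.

11011

s1 (pos 1,3,5,7,9,11,13,15,17,19,21,23,25,27,29,31): 1⊕1⊕1⊕0⊕0⊕1⊕0⊕0⊕0⊕0⊕1⊕1⊕0⊕0⊕1⊕0 = 1
s2 (pos 2,3,6,7,10,11,14,15,18,19,22,23,26,27,30,31): 1⊕1⊕1⊕0⊕0⊕1⊕1⊕0⊕1⊕0⊕1⊕1⊕1⊕0⊕0⊕0 = 1
s4 (pos 4,5,6,7,12,13,14,15,20,21,22,23,28,29,30,31): 1⊕1⊕1⊕0⊕1⊕0⊕1⊕0⊕1⊕1⊕1⊕1⊕0⊕1⊕0⊕0 = 0
s8 (pos 8,9,10,11,12,13,14,15,24,25,26,27,28,29,30,31): 0⊕0⊕0⊕1⊕1⊕0⊕1⊕0⊕0⊕0⊕1⊕0⊕0⊕1⊕0⊕0 = 1
s16 (pos 16,17,18,19,20,21,22,23,24,25,26,27,28,29,30,31): 0⊕0⊕1⊕0⊕1⊕1⊕1⊕1⊕0⊕0⊕1⊕0⊕0⊕1⊕0⊕0 = 1
Syndrome s16…s1 = 11011 → error at position 27.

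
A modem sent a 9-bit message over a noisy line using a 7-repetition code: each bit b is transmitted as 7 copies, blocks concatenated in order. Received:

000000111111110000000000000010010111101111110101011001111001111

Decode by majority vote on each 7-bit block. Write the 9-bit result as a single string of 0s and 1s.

010011111

Block 1 (0000001): 1 one → 0
Block 2 (1111111): 7 ones → 1
Block 3 (0000000): 0 ones → 0
Block 4 (0000000): 0 ones → 0
Block 5 (1001011): 4 ones → 1
Block 6 (1101111): 6 ones → 1
Block 7 (1101010): 4 ones → 1
Block 8 (1100111): 5 ones → 1
Block 9 (1001111): 5 ones → 1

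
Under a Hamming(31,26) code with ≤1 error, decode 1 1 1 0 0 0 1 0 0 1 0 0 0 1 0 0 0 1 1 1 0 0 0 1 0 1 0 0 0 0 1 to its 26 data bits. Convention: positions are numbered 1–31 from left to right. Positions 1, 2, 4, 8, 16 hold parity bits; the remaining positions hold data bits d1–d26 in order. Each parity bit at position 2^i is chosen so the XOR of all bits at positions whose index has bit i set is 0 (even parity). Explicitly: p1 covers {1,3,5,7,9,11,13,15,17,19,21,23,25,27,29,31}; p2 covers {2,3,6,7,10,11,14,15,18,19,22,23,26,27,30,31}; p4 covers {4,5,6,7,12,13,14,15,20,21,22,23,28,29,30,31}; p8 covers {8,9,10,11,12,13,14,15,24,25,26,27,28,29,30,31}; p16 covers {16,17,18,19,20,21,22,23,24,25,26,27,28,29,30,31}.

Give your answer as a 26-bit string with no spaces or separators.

10010110010011100010100001

s1 (pos 1,3,5,7,9,11,13,15,17,19,21,23,25,27,29,31): 1⊕1⊕0⊕1⊕0⊕0⊕0⊕0⊕0⊕1⊕0⊕0⊕0⊕0⊕0⊕1 = 1
s2 (pos 2,3,6,7,10,11,14,15,18,19,22,23,26,27,30,31): 1⊕1⊕0⊕1⊕1⊕0⊕1⊕0⊕1⊕1⊕0⊕0⊕1⊕0⊕0⊕1 = 1
s4 (pos 4,5,6,7,12,13,14,15,20,21,22,23,28,29,30,31): 0⊕0⊕0⊕1⊕0⊕0⊕1⊕0⊕1⊕0⊕0⊕0⊕0⊕0⊕0⊕1 = 0
s8 (pos 8,9,10,11,12,13,14,15,24,25,26,27,28,29,30,31): 0⊕0⊕1⊕0⊕0⊕0⊕1⊕0⊕1⊕0⊕1⊕0⊕0⊕0⊕0⊕1 = 1
s16 (pos 16,17,18,19,20,21,22,23,24,25,26,27,28,29,30,31): 0⊕0⊕1⊕1⊕1⊕0⊕0⊕0⊕1⊕0⊕1⊕0⊕0⊕0⊕0⊕1 = 0
Syndrome s16…s1 = 01011 → error at position 11.
Flip position 11: 1110001001000100011100010100001 → 1110001001100100011100010100001
Read data bits from positions 3,5,6,7,9,10,11,12,13,14,15,17,18,19,20,21,22,23,24,25,26,27,28,29,30,31: 10010110010011100010100001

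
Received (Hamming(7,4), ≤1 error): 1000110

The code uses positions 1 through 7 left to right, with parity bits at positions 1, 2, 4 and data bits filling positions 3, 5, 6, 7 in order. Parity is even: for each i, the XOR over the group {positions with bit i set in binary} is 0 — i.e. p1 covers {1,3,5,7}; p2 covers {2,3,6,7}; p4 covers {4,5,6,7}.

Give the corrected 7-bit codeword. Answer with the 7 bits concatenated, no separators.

1100110

s1 (pos 1,3,5,7): 1⊕0⊕1⊕0 = 0
s2 (pos 2,3,6,7): 0⊕0⊕1⊕0 = 1
s4 (pos 4,5,6,7): 0⊕1⊕1⊕0 = 0
Syndrome s4…s1 = 010 → error at position 2.
Flip position 2: 1000110 → 1100110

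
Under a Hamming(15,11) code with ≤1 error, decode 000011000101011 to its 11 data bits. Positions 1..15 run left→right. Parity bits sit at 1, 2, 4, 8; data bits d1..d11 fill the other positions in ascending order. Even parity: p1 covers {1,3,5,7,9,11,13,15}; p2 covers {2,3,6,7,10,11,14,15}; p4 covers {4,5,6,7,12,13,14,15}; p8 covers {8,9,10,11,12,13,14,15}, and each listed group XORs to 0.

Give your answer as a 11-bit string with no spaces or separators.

s1 (pos 1,3,5,7,9,11,13,15): 0⊕0⊕1⊕0⊕0⊕0⊕0⊕1 = 0
s2 (pos 2,3,6,7,10,11,14,15): 0⊕0⊕1⊕0⊕1⊕0⊕1⊕1 = 0
s4 (pos 4,5,6,7,12,13,14,15): 0⊕1⊕1⊕0⊕1⊕0⊕1⊕1 = 1
s8 (pos 8,9,10,11,12,13,14,15): 0⊕0⊕1⊕0⊕1⊕0⊕1⊕1 = 0
Syndrome s8…s1 = 0100 → error at position 4.
Flip position 4: 000011000101011 → 000111000101011
Read data bits from positions 3,5,6,7,9,10,11,12,13,14,15: 01100101011

01100101011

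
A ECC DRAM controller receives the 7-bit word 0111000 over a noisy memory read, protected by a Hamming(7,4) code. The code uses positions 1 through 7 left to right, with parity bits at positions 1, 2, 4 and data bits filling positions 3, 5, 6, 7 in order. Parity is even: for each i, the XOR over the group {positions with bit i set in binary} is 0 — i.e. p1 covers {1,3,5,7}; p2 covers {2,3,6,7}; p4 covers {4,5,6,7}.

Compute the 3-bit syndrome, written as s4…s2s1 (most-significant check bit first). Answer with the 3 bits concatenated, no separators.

101

s1 (pos 1,3,5,7): 0⊕1⊕0⊕0 = 1
s2 (pos 2,3,6,7): 1⊕1⊕0⊕0 = 0
s4 (pos 4,5,6,7): 1⊕0⊕0⊕0 = 1
Syndrome s4…s1 = 101 → error at position 5.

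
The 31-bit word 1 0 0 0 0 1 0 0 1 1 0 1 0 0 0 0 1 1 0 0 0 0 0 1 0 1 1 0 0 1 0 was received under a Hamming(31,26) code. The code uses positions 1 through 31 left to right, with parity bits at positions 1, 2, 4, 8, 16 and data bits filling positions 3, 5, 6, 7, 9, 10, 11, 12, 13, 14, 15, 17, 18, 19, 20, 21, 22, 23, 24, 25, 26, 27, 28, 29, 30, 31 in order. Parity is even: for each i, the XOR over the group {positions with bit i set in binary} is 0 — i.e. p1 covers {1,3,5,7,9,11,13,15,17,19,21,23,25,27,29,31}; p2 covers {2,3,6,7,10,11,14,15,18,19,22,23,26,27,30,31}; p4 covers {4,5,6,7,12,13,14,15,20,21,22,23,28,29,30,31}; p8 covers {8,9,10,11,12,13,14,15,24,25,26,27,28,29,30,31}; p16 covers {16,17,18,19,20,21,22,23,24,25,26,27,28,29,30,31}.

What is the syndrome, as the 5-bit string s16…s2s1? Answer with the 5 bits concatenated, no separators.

s1 (pos 1,3,5,7,9,11,13,15,17,19,21,23,25,27,29,31): 1⊕0⊕0⊕0⊕1⊕0⊕0⊕0⊕1⊕0⊕0⊕0⊕0⊕1⊕0⊕0 = 0
s2 (pos 2,3,6,7,10,11,14,15,18,19,22,23,26,27,30,31): 0⊕0⊕1⊕0⊕1⊕0⊕0⊕0⊕1⊕0⊕0⊕0⊕1⊕1⊕1⊕0 = 0
s4 (pos 4,5,6,7,12,13,14,15,20,21,22,23,28,29,30,31): 0⊕0⊕1⊕0⊕1⊕0⊕0⊕0⊕0⊕0⊕0⊕0⊕0⊕0⊕1⊕0 = 1
s8 (pos 8,9,10,11,12,13,14,15,24,25,26,27,28,29,30,31): 0⊕1⊕1⊕0⊕1⊕0⊕0⊕0⊕1⊕0⊕1⊕1⊕0⊕0⊕1⊕0 = 1
s16 (pos 16,17,18,19,20,21,22,23,24,25,26,27,28,29,30,31): 0⊕1⊕1⊕0⊕0⊕0⊕0⊕0⊕1⊕0⊕1⊕1⊕0⊕0⊕1⊕0 = 0
Syndrome s16…s1 = 01100 → error at position 12.

01100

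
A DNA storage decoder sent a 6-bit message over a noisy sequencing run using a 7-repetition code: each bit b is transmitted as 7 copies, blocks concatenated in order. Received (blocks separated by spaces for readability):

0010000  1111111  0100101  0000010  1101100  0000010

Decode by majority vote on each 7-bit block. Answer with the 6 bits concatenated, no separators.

Block 1 (0010000): 1 one → 0
Block 2 (1111111): 7 ones → 1
Block 3 (0100101): 3 ones → 0
Block 4 (0000010): 1 one → 0
Block 5 (1101100): 4 ones → 1
Block 6 (0000010): 1 one → 0

010010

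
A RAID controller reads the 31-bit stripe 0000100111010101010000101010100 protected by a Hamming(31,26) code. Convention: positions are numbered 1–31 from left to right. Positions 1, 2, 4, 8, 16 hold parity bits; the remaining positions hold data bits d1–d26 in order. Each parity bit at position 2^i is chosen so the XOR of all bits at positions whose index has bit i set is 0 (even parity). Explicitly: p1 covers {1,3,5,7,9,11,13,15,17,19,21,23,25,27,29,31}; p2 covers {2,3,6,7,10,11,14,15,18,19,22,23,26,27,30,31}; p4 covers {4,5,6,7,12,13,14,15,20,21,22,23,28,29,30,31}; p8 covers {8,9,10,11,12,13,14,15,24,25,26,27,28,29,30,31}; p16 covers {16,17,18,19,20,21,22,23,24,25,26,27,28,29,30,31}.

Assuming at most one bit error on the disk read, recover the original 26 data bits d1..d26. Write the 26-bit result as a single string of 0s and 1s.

s1 (pos 1,3,5,7,9,11,13,15,17,19,21,23,25,27,29,31): 0⊕0⊕1⊕0⊕1⊕0⊕0⊕0⊕0⊕0⊕0⊕1⊕1⊕1⊕1⊕0 = 0
s2 (pos 2,3,6,7,10,11,14,15,18,19,22,23,26,27,30,31): 0⊕0⊕0⊕0⊕1⊕0⊕1⊕0⊕1⊕0⊕0⊕1⊕0⊕1⊕0⊕0 = 1
s4 (pos 4,5,6,7,12,13,14,15,20,21,22,23,28,29,30,31): 0⊕1⊕0⊕0⊕1⊕0⊕1⊕0⊕0⊕0⊕0⊕1⊕0⊕1⊕0⊕0 = 1
s8 (pos 8,9,10,11,12,13,14,15,24,25,26,27,28,29,30,31): 1⊕1⊕1⊕0⊕1⊕0⊕1⊕0⊕0⊕1⊕0⊕1⊕0⊕1⊕0⊕0 = 0
s16 (pos 16,17,18,19,20,21,22,23,24,25,26,27,28,29,30,31): 1⊕0⊕1⊕0⊕0⊕0⊕0⊕1⊕0⊕1⊕0⊕1⊕0⊕1⊕0⊕0 = 0
Syndrome s16…s1 = 00110 → error at position 6.
Flip position 6: 0000100111010101010000101010100 → 0000110111010101010000101010100
Read data bits from positions 3,5,6,7,9,10,11,12,13,14,15,17,18,19,20,21,22,23,24,25,26,27,28,29,30,31: 01101101010010000101010100

01101101010010000101010100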